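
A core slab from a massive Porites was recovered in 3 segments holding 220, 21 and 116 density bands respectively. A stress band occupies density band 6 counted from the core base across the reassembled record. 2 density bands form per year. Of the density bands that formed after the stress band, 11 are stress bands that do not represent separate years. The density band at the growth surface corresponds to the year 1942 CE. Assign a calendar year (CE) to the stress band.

Total density bands = 220 + 21 + 116 = 357.
The stress band sits at density band 6 from the core base, so 357 − 6 = 351 density bands formed after it.
Removing the 11 false density bands leaves 351 − 11 = 340 true density bands beyond the stress band.
340 density bands at 2 per year is 340 / 2 = 170 years.
The density band at the growth surface is 1942 CE, so the stress band dates to 1942 − 170 = 1772 CE.

1772 CE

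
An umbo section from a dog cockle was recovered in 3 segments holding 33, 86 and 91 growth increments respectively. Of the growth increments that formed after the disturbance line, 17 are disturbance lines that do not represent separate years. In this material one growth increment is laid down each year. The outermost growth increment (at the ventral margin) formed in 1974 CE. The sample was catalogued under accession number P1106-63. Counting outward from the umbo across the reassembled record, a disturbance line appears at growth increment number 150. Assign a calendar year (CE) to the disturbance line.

Total growth increments = 33 + 86 + 91 = 210.
The disturbance line sits at growth increment 150 from the umbo, so 210 − 150 = 60 growth increments formed after it.
Removing the 17 false growth increments leaves 60 − 17 = 43 true growth increments beyond the disturbance line.
Counting back 43 years from 1974 CE places the disturbance line in 1974 − 43 = 1931 CE.

1931 CE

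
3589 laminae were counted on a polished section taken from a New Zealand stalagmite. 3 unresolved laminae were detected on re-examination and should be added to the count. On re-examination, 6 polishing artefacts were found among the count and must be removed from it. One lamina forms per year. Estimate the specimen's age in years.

3586 yr

Adjusted count: 3589 − 6 + 3 = 3586 laminae.
At one lamina per year, that is 3586 years.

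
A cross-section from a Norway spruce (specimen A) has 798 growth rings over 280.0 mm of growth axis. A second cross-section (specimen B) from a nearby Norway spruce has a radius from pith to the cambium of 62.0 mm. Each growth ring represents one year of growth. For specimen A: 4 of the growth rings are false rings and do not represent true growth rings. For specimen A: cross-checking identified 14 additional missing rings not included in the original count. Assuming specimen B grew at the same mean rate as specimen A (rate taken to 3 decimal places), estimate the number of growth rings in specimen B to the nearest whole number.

179 growth rings

Specimen A: adjusted count: 798 − 4 + 14 = 808 growth rings.
A: Mean rate = 280.0 mm / 808 years ≈ 0.347 mm per year.
B spans 62.0 / 0.347 = 178.67 years ≈ 179 growth rings.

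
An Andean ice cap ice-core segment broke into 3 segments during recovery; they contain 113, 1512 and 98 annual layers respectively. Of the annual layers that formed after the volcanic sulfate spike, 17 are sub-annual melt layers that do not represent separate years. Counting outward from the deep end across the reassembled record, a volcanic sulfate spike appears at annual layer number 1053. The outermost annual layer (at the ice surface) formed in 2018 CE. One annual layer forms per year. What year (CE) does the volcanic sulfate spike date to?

Total annual layers = 113 + 1512 + 98 = 1723.
The volcanic sulfate spike sits at annual layer 1053 from the deep end, so 1723 − 1053 = 670 annual layers formed after it.
670 − 17 false = 653 true annual layers after the volcanic sulfate spike.
2018 − 653 = 1365 CE.

1365 CE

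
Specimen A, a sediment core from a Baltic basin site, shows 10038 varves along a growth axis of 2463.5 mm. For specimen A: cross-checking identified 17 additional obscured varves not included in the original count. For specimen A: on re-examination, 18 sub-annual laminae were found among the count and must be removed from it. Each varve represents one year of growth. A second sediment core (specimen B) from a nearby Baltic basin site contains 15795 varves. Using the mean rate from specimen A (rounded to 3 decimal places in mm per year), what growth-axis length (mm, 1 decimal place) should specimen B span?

Specimen A: true varve count = 10038 − 18 + 17 = 10037.
A: Extension rate ≈ 2463.5 / 10037 = 0.245 mm per year.
B's length ≈ 0.245 × 15795 = 3869.8 mm.

3869.8 mm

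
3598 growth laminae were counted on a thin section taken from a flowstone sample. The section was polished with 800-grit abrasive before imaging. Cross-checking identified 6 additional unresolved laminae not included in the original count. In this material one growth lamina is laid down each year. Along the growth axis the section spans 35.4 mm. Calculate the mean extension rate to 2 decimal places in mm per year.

True growth lamina count = 3598 + 6 = 3604.
35.4 mm over 3604 years gives 35.4 / 3604 ≈ 0.01 mm per year.

0.01 mm per year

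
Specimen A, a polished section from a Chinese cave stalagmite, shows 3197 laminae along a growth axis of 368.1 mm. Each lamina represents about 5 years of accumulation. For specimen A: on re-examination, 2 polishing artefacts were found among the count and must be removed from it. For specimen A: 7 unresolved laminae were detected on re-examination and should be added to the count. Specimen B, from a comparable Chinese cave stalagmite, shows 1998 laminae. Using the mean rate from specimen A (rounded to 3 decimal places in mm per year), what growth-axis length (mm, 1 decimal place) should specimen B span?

229.8 mm

Specimen A: after corrections the count is 3197 − 2 + 7 = 3202 laminae.
Specimen A: multiplying by 5 years per lamina: 3202 × 5 = 16010 years.
A: Mean rate = 368.1 mm / 16010 years ≈ 0.023 mm/yr.
Specimen B: at 5 years per lamina, 1998 × 5 = 9990 years. Length of B = 0.023 × 9990 = 229.8 mm.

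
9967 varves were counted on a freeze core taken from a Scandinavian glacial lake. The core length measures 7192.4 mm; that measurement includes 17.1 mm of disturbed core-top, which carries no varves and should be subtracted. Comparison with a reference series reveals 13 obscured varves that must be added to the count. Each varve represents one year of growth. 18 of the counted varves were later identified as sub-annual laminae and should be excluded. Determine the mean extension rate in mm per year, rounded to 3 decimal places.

True varve count = 9967 − 18 + 13 = 9962.
Removing the 17.1 mm offcut leaves 7192.4 − 17.1 = 7175.3 mm.
7175.3 mm over 9962 years gives 7175.3 / 9962 ≈ 0.720 mm per year.

0.720 mm per year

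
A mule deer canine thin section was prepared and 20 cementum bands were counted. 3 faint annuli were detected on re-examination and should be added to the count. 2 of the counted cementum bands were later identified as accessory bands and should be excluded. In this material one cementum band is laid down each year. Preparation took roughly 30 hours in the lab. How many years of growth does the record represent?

21 years

Adjusted count: 20 − 2 + 3 = 21 cementum bands.
With a one-to-one cementum band periodicity this is 21 years.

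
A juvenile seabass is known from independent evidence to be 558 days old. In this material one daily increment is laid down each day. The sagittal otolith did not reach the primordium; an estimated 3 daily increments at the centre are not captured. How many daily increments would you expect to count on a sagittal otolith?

One daily increment per day gives 558 daily increments over 558 days.
558 − 3 missed = 555 daily increments expected in the prepared section.

555 daily increments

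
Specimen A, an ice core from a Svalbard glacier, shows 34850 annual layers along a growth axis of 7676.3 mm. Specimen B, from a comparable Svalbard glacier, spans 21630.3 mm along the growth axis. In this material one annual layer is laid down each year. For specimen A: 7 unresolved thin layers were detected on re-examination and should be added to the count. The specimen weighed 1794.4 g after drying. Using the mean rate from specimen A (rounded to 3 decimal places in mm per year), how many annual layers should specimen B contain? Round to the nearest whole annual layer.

98320 annual layers

Specimen A: true annual layer count = 34850 + 7 = 34857.
A: Extension rate ≈ 7676.3 / 34857 = 0.220 mm/yr.
For B, 21630.3 / 0.220 = 98319.55 years ≈ 98320 annual layers.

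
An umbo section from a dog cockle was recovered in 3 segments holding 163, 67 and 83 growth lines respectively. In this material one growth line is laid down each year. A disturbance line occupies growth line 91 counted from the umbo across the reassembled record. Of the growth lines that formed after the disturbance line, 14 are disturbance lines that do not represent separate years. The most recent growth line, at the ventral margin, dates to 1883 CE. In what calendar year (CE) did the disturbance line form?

Total growth lines = 163 + 67 + 83 = 313.
Between growth line 91 and the ventral margin there are 313 − 91 = 222 growth lines.
Excluding 14 false growth lines: 222 − 14 = 208.
The growth line at the ventral margin is 1883 CE, so the disturbance line dates to 1883 − 208 = 1675 CE.

1675 CE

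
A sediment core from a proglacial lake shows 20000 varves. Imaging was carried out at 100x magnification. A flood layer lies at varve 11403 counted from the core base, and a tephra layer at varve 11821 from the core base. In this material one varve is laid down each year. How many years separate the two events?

418 years

The two markers are separated by 11821 − 11403 = 418 varves.
At one varve per year, 418 years elapsed between them.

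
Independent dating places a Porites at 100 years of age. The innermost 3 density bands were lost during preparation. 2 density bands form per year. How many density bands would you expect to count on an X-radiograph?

Expected density bands: 100 × 2 = 200.
Subtracting the 3 density bands not captured gives 200 − 3 = 197 density bands in the record.

197 density bands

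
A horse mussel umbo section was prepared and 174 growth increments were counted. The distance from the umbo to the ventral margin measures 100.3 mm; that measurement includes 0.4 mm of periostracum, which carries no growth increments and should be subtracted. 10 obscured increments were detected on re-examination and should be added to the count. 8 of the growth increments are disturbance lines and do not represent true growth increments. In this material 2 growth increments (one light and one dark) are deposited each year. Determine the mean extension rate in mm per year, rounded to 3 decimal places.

True growth increment count = 174 − 8 + 10 = 176.
With 2 growth increments per year, 176 / 2 = 88 years.
Removing the 0.4 mm offcut leaves 100.3 − 0.4 = 99.9 mm.
Mean rate = 99.9 mm / 88 years ≈ 1.135 mm per year.

1.135 mm per year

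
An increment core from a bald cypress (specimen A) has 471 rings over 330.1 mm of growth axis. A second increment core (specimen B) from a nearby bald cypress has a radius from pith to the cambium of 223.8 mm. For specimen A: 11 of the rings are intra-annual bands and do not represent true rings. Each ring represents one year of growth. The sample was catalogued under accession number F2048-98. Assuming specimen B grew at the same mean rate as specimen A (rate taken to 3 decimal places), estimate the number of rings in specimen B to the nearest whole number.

Specimen A: true ring count = 471 − 11 = 460.
A: Mean rate = 330.1 mm / 460 years ≈ 0.718 mm/year.
Specimen B: 223.8 mm / 0.718 mm per year = 311.70 years ≈ 312 rings.

312 rings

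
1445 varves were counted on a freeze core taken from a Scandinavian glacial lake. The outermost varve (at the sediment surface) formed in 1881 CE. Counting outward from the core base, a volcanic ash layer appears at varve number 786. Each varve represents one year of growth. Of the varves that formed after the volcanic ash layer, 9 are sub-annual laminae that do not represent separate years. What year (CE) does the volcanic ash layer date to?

1231 CE

The volcanic ash layer sits at varve 786 from the core base, so 1445 − 786 = 659 varves formed after it.
Removing the 9 false varves leaves 659 − 9 = 650 true varves beyond the volcanic ash layer.
1881 − 650 = 1231 CE.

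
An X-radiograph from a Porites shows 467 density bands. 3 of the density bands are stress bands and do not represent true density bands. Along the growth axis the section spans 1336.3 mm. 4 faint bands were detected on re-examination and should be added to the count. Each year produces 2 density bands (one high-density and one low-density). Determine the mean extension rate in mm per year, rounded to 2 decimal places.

5.71 mm per year

True density band count = 467 − 3 + 4 = 468.
With 2 density bands per year, 468 / 2 = 234 years.
Mean rate = 1336.3 mm / 234 years ≈ 5.71 mm per year.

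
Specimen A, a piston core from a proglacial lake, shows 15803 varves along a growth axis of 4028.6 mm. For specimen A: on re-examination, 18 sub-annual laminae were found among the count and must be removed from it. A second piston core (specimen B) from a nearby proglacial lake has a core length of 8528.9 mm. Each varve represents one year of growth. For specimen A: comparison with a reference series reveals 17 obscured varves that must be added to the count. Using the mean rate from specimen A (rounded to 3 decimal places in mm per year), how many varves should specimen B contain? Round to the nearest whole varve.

Specimen A: correcting the raw count gives 15803 − 18 + 17 = 15802 true varves.
A: 4028.6 mm over 15802 years gives 4028.6 / 15802 ≈ 0.255 mm/yr.
B spans 8528.9 / 0.255 = 33446.67 years ≈ 33447 varves.

33447 varves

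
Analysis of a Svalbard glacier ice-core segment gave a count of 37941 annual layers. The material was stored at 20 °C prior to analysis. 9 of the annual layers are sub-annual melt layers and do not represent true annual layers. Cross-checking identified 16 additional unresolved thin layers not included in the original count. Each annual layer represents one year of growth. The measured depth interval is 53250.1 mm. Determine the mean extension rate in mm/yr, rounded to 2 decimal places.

1.40 mm/yr

Adjusted count: 37941 − 9 + 16 = 37948 annual layers.
Extension rate ≈ 53250.1 / 37948 = 1.40 mm/yr.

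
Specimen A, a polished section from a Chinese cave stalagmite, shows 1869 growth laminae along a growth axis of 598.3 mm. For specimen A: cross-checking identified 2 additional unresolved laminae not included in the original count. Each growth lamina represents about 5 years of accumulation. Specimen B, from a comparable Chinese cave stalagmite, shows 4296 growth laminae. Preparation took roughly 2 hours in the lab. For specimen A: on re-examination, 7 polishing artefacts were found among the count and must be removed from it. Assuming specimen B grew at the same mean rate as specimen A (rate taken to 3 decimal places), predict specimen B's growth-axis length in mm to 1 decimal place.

1374.7 mm

Specimen A: true growth lamina count = 1869 − 7 + 2 = 1864.
Specimen A: 1864 growth laminae at 5 years each span 1864 × 5 = 9320 years.
A: 598.3 mm over 9320 years gives 598.3 / 9320 ≈ 0.064 mm/year.
Specimen B: at 5 years per growth lamina, 4296 × 5 = 21480 years. B's length ≈ 0.064 × 21480 = 1374.7 mm.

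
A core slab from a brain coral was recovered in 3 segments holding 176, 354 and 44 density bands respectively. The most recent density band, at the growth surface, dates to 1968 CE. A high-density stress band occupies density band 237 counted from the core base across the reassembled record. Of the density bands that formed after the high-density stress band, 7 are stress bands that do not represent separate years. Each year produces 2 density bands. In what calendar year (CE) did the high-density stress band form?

Total density bands = 176 + 354 + 44 = 574.
574 − 237 = 337 density bands lie beyond the high-density stress band toward the growth surface.
337 − 7 false = 330 true density bands after the high-density stress band.
With 2 density bands per year, 330 / 2 = 165 years.
1968 − 165 = 1803 CE.

1803 CE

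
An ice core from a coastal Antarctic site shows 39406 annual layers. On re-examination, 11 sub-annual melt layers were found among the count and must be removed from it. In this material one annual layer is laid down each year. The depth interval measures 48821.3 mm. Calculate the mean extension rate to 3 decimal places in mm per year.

1.239 mm per year

After corrections the count is 39406 − 11 = 39395 annual layers.
48821.3 mm over 39395 years gives 48821.3 / 39395 ≈ 1.239 mm per year.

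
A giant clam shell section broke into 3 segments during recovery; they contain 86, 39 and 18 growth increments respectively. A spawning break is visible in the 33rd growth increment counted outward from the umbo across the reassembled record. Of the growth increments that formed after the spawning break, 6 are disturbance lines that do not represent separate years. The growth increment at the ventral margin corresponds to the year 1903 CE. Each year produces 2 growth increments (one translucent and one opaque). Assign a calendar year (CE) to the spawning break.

1851 CE

Total growth increments = 86 + 39 + 18 = 143.
The spawning break sits at growth increment 33 from the umbo, so 143 − 33 = 110 growth increments formed after it.
110 − 6 false = 104 true growth increments after the spawning break.
104 growth increments at 2 per year is 104 / 2 = 52 years.
Counting back 52 years from 1903 CE places the spawning break in 1903 − 52 = 1851 CE.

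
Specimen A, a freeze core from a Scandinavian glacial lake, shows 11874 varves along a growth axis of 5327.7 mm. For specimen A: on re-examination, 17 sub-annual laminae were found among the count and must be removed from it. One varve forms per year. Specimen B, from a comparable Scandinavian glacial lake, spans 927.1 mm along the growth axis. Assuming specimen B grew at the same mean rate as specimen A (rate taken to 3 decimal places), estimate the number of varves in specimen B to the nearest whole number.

Specimen A: adjusted count: 11874 − 17 = 11857 varves.
A: Mean rate = 5327.7 mm / 11857 years ≈ 0.449 mm/yr.
B spans 927.1 / 0.449 = 2064.81 years ≈ 2065 varves.

2065 varves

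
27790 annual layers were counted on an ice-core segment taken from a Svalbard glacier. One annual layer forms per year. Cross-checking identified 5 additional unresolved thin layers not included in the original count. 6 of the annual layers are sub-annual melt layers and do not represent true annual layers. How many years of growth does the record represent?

27789 years

After corrections the count is 27790 − 6 + 5 = 27789 annual layers.
With a one-to-one annual layer periodicity this is 27789 years.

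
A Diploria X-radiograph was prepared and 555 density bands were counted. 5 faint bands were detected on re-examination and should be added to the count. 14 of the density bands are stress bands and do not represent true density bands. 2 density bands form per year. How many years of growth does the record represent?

273 years

Adjusted count: 555 − 14 + 5 = 546 density bands.
546 density bands at 2 per year is 546 / 2 = 273 years.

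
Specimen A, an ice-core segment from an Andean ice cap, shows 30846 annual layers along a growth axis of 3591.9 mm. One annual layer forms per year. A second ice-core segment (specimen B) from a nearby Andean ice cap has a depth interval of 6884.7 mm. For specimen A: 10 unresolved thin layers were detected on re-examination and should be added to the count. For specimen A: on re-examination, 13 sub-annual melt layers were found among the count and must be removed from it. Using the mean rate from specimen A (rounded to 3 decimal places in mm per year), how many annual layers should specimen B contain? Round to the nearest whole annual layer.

Specimen A: after corrections the count is 30846 − 13 + 10 = 30843 annual layers.
A: Extension rate ≈ 3591.9 / 30843 = 0.116 mm/year.
For B, 6884.7 / 0.116 = 59350.86 years ≈ 59351 annual layers.

59351 annual layers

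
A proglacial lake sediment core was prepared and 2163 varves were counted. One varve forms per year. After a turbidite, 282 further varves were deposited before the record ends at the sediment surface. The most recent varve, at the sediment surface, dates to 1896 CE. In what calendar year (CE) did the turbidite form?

1614 CE

282 varves formed after the turbidite.
Counting back 282 years from 1896 CE places the turbidite in 1896 − 282 = 1614 CE.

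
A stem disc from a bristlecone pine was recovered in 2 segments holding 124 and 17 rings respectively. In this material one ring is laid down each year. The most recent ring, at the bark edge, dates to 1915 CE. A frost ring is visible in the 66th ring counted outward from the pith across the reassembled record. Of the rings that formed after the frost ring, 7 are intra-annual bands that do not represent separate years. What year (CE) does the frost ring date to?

Total rings = 124 + 17 = 141.
141 − 66 = 75 rings lie beyond the frost ring toward the bark edge.
75 − 7 false = 68 true rings after the frost ring.
The ring at the bark edge is 1915 CE, so the frost ring dates to 1915 − 68 = 1847 CE.

1847 CE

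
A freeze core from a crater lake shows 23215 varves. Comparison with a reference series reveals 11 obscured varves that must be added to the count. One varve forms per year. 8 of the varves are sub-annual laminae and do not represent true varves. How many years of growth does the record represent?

23218 years

Correcting the raw count gives 23215 − 8 + 11 = 23218 true varves.
At one varve per year, that is 23218 years.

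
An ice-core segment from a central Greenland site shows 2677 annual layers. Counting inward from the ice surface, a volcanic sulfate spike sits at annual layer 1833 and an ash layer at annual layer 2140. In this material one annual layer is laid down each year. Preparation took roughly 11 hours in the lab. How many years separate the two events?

307 years

The two markers are separated by 2140 − 1833 = 307 annual layers.
One annual layer per year makes the interval 307 years.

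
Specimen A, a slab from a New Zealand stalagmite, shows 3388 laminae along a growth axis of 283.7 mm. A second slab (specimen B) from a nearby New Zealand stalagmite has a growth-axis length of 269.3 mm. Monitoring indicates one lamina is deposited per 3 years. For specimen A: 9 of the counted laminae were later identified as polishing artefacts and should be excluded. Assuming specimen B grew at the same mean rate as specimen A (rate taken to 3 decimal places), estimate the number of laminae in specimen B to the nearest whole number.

Specimen A: true lamina count = 3388 − 9 = 3379.
Specimen A: at 3 years per lamina, 3379 × 3 = 10137 years.
A: 283.7 mm over 10137 years gives 283.7 / 10137 ≈ 0.028 mm per year.
B spans 269.3 / 0.028 = 9617.86 years; at 3 years per lamina that is 9617.86 / 3 ≈ 3206 laminae.

3206 laminae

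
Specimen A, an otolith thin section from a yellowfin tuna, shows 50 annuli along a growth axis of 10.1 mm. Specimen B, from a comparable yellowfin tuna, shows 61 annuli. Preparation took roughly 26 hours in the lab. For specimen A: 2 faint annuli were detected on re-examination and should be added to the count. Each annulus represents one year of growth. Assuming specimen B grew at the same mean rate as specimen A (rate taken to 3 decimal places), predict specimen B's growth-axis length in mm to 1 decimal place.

Specimen A: after corrections the count is 50 + 2 = 52 annuli.
A: Extension rate ≈ 10.1 / 52 = 0.194 mm/yr.
For B, 0.194 mm/year × 61 years = 11.8 mm.

11.8 mm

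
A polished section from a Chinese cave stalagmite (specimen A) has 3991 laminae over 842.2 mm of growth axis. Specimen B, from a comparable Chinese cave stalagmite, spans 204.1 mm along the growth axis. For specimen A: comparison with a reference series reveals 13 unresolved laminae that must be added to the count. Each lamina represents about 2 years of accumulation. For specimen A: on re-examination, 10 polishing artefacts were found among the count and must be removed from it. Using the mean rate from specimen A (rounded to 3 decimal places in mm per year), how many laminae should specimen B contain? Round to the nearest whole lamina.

Specimen A: after corrections the count is 3991 − 10 + 13 = 3994 laminae.
Specimen A: at 2 years per lamina, 3994 × 2 = 7988 years.
A: Mean rate = 842.2 mm / 7988 years ≈ 0.105 mm/yr.
B spans 204.1 / 0.105 = 1943.81 years; at 2 years per lamina that is 1943.81 / 2 ≈ 972 laminae.

972 laminae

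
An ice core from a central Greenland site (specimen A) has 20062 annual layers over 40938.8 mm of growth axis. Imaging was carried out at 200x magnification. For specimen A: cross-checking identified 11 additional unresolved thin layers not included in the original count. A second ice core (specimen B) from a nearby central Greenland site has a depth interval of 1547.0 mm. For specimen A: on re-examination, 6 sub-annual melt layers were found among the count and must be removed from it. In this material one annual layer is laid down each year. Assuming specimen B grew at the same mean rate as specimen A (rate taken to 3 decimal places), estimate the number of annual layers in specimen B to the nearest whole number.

758 annual layers

Specimen A: after corrections the count is 20062 − 6 + 11 = 20067 annual layers.
A: 40938.8 mm over 20067 years gives 40938.8 / 20067 ≈ 2.040 mm per year.
For B, 1547.0 / 2.040 = 758.33 years ≈ 758 annual layers.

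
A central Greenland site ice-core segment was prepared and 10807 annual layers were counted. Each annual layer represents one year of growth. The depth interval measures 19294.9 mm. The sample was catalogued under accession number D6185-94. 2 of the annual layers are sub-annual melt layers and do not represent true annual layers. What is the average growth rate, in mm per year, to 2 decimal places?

1.79 mm per year

Correcting the raw count gives 10807 − 2 = 10805 true annual layers.
19294.9 mm over 10805 years gives 19294.9 / 10805 ≈ 1.79 mm per year.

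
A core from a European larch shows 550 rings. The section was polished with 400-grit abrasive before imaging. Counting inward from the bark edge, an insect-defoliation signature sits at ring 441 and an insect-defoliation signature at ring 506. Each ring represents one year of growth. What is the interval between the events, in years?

Separation: 506 − 441 = 65 rings.
One ring per year makes the interval 65 years.

65 yr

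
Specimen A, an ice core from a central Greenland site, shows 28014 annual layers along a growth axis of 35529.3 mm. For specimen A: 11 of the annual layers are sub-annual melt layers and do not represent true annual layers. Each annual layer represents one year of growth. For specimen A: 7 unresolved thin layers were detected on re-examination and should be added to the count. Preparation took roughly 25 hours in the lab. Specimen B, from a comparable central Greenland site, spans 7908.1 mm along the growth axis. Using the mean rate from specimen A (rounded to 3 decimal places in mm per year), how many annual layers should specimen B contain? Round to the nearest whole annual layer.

Specimen A: true annual layer count = 28014 − 11 + 7 = 28010.
A: Mean rate = 35529.3 mm / 28010 years ≈ 1.268 mm/year.
For B, 7908.1 / 1.268 = 6236.67 years ≈ 6237 annual layers.

6237 annual layers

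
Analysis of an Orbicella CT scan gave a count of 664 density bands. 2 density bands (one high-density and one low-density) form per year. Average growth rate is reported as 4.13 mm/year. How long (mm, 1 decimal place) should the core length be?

664 density bands at 2 per year is 664 / 2 = 332 years.
Predicted length = 4.13 mm/year × 332 years = 1371.2 mm.

1371.2 mm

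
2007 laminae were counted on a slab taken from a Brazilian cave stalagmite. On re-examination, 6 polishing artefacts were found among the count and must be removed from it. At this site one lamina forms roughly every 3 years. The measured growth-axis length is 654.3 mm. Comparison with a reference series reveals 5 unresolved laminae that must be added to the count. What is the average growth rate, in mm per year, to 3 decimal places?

After corrections the count is 2007 − 6 + 5 = 2006 laminae.
At 3 years per lamina, 2006 × 3 = 6018 years.
Extension rate ≈ 654.3 / 6018 = 0.109 mm per year.

0.109 mm per year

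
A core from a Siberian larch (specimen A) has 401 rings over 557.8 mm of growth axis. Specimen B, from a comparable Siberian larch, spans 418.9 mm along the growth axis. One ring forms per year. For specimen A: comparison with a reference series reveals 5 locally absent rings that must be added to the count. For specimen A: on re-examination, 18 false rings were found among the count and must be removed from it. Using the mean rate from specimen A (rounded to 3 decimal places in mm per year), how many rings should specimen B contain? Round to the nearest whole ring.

291 rings

Specimen A: after corrections the count is 401 − 18 + 5 = 388 rings.
A: 557.8 mm over 388 years gives 557.8 / 388 ≈ 1.438 mm/yr.
B spans 418.9 / 1.438 = 291.31 years ≈ 291 rings.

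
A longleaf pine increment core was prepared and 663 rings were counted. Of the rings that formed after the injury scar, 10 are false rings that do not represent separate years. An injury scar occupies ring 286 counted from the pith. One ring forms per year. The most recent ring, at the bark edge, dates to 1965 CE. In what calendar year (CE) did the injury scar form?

663 − 286 = 377 rings lie beyond the injury scar toward the bark edge.
Removing the 10 false rings leaves 377 − 10 = 367 true rings beyond the injury scar.
The ring at the bark edge is 1965 CE, so the injury scar dates to 1965 − 367 = 1598 CE.

1598 CE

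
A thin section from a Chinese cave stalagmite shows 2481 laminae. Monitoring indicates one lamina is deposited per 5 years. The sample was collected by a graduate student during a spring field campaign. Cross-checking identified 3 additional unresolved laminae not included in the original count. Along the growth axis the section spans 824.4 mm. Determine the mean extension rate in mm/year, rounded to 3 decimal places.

After corrections the count is 2481 + 3 = 2484 laminae.
At 5 years per lamina, 2484 × 5 = 12420 years.
Extension rate ≈ 824.4 / 12420 = 0.066 mm/year.

0.066 mm/year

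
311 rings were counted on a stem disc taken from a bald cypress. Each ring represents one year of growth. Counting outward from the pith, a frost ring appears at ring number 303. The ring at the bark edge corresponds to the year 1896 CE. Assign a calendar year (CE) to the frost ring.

1888 CE

Between ring 303 and the bark edge there are 311 − 303 = 8 rings.
The ring at the bark edge is 1896 CE, so the frost ring dates to 1896 − 8 = 1888 CE.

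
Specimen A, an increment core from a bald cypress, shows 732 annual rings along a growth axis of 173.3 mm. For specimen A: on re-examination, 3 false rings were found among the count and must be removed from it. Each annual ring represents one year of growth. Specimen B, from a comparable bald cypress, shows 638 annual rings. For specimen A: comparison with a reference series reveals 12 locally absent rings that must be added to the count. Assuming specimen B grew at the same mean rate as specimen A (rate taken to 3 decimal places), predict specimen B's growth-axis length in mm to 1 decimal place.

Specimen A: true annual ring count = 732 − 3 + 12 = 741.
A: 173.3 mm over 741 years gives 173.3 / 741 ≈ 0.234 mm/yr.
B's length ≈ 0.234 × 638 = 149.3 mm.

149.3 mm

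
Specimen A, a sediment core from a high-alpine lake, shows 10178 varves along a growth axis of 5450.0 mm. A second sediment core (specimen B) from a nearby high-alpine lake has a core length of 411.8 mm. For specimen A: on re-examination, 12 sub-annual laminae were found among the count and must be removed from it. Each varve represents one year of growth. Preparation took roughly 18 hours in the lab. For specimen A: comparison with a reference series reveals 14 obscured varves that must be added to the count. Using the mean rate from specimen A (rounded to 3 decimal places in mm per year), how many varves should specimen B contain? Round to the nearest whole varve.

770 varves

Specimen A: after corrections the count is 10178 − 12 + 14 = 10180 varves.
A: Extension rate ≈ 5450.0 / 10180 = 0.535 mm per year.
Specimen B: 411.8 mm / 0.535 mm per year = 769.72 years ≈ 770 varves.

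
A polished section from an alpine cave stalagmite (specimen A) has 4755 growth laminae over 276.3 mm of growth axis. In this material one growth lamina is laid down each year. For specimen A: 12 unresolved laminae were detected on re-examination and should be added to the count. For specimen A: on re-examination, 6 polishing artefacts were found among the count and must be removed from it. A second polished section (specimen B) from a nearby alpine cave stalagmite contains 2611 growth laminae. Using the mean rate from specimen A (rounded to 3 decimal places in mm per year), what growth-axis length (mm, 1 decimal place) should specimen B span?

Specimen A: after corrections the count is 4755 − 6 + 12 = 4761 growth laminae.
A: Mean rate = 276.3 mm / 4761 years ≈ 0.058 mm/year.
For B, 0.058 mm/year × 2611 years = 151.4 mm.

151.4 mm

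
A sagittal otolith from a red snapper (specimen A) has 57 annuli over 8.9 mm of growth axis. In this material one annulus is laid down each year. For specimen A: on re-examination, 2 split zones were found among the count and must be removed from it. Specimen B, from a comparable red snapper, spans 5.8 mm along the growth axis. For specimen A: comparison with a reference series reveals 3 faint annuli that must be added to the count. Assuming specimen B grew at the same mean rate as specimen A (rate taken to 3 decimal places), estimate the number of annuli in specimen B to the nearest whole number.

38 annuli

Specimen A: correcting the raw count gives 57 − 2 + 3 = 58 true annuli.
A: 8.9 mm over 58 years gives 8.9 / 58 ≈ 0.153 mm per year.
B spans 5.8 / 0.153 = 37.91 years ≈ 38 annuli.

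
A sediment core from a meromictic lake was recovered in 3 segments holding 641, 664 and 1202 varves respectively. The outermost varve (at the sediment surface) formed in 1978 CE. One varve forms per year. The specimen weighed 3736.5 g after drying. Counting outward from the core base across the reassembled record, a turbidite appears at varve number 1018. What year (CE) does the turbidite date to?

Total varves = 641 + 664 + 1202 = 2507.
The turbidite sits at varve 1018 from the core base, so 2507 − 1018 = 1489 varves formed after it.
1978 − 1489 = 489 CE.

489 CE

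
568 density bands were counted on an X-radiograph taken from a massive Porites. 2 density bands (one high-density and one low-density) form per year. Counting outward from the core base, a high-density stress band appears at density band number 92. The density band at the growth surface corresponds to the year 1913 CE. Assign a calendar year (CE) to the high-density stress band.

The high-density stress band sits at density band 92 from the core base, so 568 − 92 = 476 density bands formed after it.
Dividing by 2 density bands per year: 476 / 2 = 238 years.
1913 − 238 = 1675 CE.

1675 CE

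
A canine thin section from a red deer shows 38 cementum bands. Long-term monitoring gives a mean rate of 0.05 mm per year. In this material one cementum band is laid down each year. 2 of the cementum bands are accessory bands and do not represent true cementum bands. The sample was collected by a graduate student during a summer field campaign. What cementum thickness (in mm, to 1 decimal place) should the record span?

1.8 mm

Adjusted count: 38 − 2 = 36 cementum bands.
Predicted length = 0.05 mm/year × 36 years = 1.8 mm.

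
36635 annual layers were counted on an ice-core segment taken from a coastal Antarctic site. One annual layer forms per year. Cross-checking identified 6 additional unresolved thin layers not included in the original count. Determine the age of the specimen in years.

After corrections the count is 36635 + 6 = 36641 annual layers.
With a one-to-one annual layer periodicity this is 36641 years.

36641 years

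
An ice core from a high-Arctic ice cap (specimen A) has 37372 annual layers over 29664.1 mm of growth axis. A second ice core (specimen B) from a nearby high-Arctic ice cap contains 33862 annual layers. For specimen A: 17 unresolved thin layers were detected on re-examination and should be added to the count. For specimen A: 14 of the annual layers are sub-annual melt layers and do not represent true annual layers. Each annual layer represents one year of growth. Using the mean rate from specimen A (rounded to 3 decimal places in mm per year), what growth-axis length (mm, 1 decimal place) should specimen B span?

26886.4 mm

Specimen A: adjusted count: 37372 − 14 + 17 = 37375 annual layers.
A: Mean rate = 29664.1 mm / 37375 years ≈ 0.794 mm per year.
Length of B = 0.794 × 33862 = 26886.4 mm.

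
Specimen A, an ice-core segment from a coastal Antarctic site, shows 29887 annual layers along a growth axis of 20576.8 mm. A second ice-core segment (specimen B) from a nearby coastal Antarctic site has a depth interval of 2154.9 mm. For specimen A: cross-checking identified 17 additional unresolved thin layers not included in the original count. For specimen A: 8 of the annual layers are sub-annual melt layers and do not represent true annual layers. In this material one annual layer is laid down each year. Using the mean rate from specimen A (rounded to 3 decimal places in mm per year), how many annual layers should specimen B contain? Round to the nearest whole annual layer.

Specimen A: correcting the raw count gives 29887 − 8 + 17 = 29896 true annual layers.
A: 20576.8 mm over 29896 years gives 20576.8 / 29896 ≈ 0.688 mm per year.
For B, 2154.9 / 0.688 = 3132.12 years ≈ 3132 annual layers.

3132 annual layers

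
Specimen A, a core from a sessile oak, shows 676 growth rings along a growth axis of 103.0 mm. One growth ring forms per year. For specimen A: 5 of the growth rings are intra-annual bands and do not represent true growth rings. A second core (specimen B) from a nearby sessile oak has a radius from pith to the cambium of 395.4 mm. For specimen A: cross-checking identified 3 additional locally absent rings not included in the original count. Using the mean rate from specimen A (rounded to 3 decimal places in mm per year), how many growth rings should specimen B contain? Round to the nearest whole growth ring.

Specimen A: adjusted count: 676 − 5 + 3 = 674 growth rings.
A: Extension rate ≈ 103.0 / 674 = 0.153 mm/yr.
B spans 395.4 / 0.153 = 2584.31 years ≈ 2584 growth rings.

2584 growth rings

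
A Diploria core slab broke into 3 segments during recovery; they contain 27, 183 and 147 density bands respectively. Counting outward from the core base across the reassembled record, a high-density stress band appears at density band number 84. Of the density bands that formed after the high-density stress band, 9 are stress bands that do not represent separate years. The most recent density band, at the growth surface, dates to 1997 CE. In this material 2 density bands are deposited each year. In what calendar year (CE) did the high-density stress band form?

1865 CE

Total density bands = 27 + 183 + 147 = 357.
357 − 84 = 273 density bands lie beyond the high-density stress band toward the growth surface.
Removing the 9 false density bands leaves 273 − 9 = 264 true density bands beyond the high-density stress band.
264 density bands at 2 per year is 264 / 2 = 132 years.
Counting back 132 years from 1997 CE places the high-density stress band in 1997 − 132 = 1865 CE.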